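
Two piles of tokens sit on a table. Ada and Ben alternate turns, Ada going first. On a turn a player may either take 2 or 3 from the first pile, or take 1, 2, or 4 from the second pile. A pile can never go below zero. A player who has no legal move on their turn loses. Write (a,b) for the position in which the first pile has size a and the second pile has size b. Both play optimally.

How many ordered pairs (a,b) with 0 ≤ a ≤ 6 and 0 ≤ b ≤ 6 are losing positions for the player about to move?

Work bottom-up. With no move the player to move loses. Otherwise the position is W if at least one move leads to an L position for the opponent, and L if every move leads to a W.
Every move lowers a or b (never raises either), so fill the grid row by row in increasing a, and left to right within a row: each cell's successors are then already labelled.
      b=0  b=1  b=2  b=3  b=4  b=5  b=6
a=0:    L    W    W    L    W    W    L
a=1:    L    W    W    L    W    W    L
a=2:    W    L    W    W    L    W    W
a=3:    W    L    W    W    L    W    W
a=4:    W    W    L    W    W    L    W
a=5:    L    W    W    L    W    W    L
a=6:    L    W    W    L    W    W    L
Cells with no legal move (terminal, hence L): (0,0), (1,0).
The remaining L cells, each justified by listing all of its moves:
(0,3): moves to (0,2)(W), (0,1)(W); every one is W ⇒ L
(0,6): moves to (0,5)(W), (0,4)(W), (0,2)(W); every one is W ⇒ L
(1,3): moves to (1,2)(W), (1,1)(W); every one is W ⇒ L
(1,6): moves to (1,5)(W), (1,4)(W), (1,2)(W); every one is W ⇒ L
(2,1): moves to (0,1)(W), (2,0)(W); every one is W ⇒ L
(2,4): moves to (0,4)(W), (2,3)(W), (2,2)(W), (2,0)(W); every one is W ⇒ L
(3,1): moves to (1,1)(W), (0,1)(W), (3,0)(W); every one is W ⇒ L
(3,4): moves to (1,4)(W), (0,4)(W), (3,3)(W), (3,2)(W), (3,0)(W); every one is W ⇒ L
(4,2): moves to (2,2)(W), (1,2)(W), (4,1)(W), (4,0)(W); every one is W ⇒ L
(4,5): moves to (2,5)(W), (1,5)(W), (4,4)(W), (4,3)(W), (4,1)(W); every one is W ⇒ L
(5,0): moves to (3,0)(W), (2,0)(W); every one is W ⇒ L
(5,3): moves to (3,3)(W), (2,3)(W), (5,2)(W), (5,1)(W); every one is W ⇒ L
(5,6): moves to (3,6)(W), (2,6)(W), (5,5)(W), (5,4)(W), (5,2)(W); every one is W ⇒ L
(6,0): moves to (4,0)(W), (3,0)(W); every one is W ⇒ L
(6,3): moves to (4,3)(W), (3,3)(W), (6,2)(W), (6,1)(W); every one is W ⇒ L
(6,6): moves to (4,6)(W), (3,6)(W), (6,5)(W), (6,4)(W), (6,2)(W); every one is W ⇒ L
Every other cell has at least one move into one of the L cells above, so it is W.
L cells per row: a=0: 3, a=1: 3, a=2: 2, a=3: 2, a=4: 2, a=5: 3, a=6: 3; total 18.

18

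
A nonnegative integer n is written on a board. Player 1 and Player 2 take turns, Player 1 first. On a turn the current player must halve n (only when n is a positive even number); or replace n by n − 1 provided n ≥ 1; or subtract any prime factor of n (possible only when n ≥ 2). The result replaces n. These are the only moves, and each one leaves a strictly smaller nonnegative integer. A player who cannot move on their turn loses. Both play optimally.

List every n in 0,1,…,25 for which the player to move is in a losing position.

Classify positions by backward induction: terminal positions (no move available) are L. From any other position, the mover wins iff some move reaches an L.
n=0: no move → L
n=1: reaches L-position 0 → W
n=2: reaches L-position 0 → W
n=3: reaches L-position 0 → W
n=4: only reaches 2(W), 3(W), all W → L
n=5: reaches L-position 0 → W
n=6: reaches L-position 4 → W
n=7: reaches L-position 0 → W
n=8: reaches L-position 4 → W
n=9: only reaches 6(W), 8(W), all W → L
n=10: reaches L-position 9 → W
n=11: reaches L-position 0 → W
n=12: reaches L-position 9 → W
n=13: reaches L-position 0 → W
n=14: only reaches 7(W), 12(W), 13(W), all W → L
n=15: reaches L-position 14 → W
n=16: reaches L-position 14 → W
n=17: reaches L-position 0 → W
n=18: reaches L-position 9 → W
n=19: reaches L-position 0 → W
n=20: only reaches 10(W), 15(W), 18(W), 19(W), all W → L
n=21: reaches L-position 14 → W
n=22: reaches L-position 20 → W
n=23: reaches L-position 0 → W
n=24: only reaches 12(W), 21(W), 22(W), 23(W), all W → L
n=25: reaches L-position 20 → W
Reading off the rows marked L gives the requested list; there are 6 such values of n.

0, 4, 9, 14, 20, 24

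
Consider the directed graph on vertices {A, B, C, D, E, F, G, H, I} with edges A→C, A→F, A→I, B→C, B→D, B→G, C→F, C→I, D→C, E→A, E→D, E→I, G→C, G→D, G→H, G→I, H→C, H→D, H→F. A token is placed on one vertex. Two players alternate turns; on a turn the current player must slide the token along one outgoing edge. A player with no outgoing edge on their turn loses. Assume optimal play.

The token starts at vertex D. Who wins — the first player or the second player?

Compute win/loss labels from the base case upward. A position with no move is L. Any other position is W if it can reach an L in one move, else L.
Every edge goes from a vertex to one that appears earlier in the order I, F, C, A, D, H, G, B, E, so processing vertices in that order labels each vertex after all of its successors.
I: no outgoing edge → L
F: no outgoing edge → L
C: can move to F, which is L ⇒ W
A: can move to F, which is L ⇒ W
D: the only move is to C(W), a W ⇒ L
H: can move to D, which is L ⇒ W
G: can move to D, which is L ⇒ W
B: can move to D, which is L ⇒ W
E: can move to D, which is L ⇒ W
The starting position D is L: whatever the player to move does, the opponent receives a W position.

The second player wins.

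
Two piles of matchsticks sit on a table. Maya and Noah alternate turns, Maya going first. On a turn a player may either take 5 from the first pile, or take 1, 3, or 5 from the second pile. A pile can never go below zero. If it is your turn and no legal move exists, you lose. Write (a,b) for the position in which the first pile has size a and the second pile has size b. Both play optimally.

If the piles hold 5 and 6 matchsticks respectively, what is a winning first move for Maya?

Move to (0,6).

Classify positions by backward induction: terminal positions (no move available) are L. From any other position, the mover wins iff some move reaches an L.
No move ever increases a pile, so every position that can arise here has a ≤ 5 and b ≤ 6; it is enough to label the cells with 0 ≤ a ≤ 5 and 0 ≤ b ≤ 6.
Every move lowers a or b (never raises either), so fill the grid row by row in increasing a, and left to right within a row: each cell's successors are then already labelled.
      b=0  b=1  b=2  b=3  b=4  b=5  b=6
a=0:    L    W    L    W    L    W    L
a=1:    L    W    L    W    L    W    L
a=2:    L    W    L    W    L    W    L
a=3:    L    W    L    W    L    W    L
a=4:    L    W    L    W    L    W    L
a=5:    W    L    W    L    W    L    W
Cells with no legal move (terminal, hence L): (0,0), (1,0), (2,0), (3,0), (4,0).
The remaining L cells, each justified by listing all of its moves:
(0,2): the only move is to (0,1)(W), a W ⇒ L
(0,4): moves to (0,3)(W), (0,1)(W); every one is W ⇒ L
(0,6): moves to (0,5)(W), (0,3)(W), (0,1)(W); every one is W ⇒ L
(1,2): the only move is to (1,1)(W), a W ⇒ L
(1,4): moves to (1,3)(W), (1,1)(W); every one is W ⇒ L
(1,6): moves to (1,5)(W), (1,3)(W), (1,1)(W); every one is W ⇒ L
(2,2): the only move is to (2,1)(W), a W ⇒ L
(2,4): moves to (2,3)(W), (2,1)(W); every one is W ⇒ L
(2,6): moves to (2,5)(W), (2,3)(W), (2,1)(W); every one is W ⇒ L
(3,2): the only move is to (3,1)(W), a W ⇒ L
(3,4): moves to (3,3)(W), (3,1)(W); every one is W ⇒ L
(3,6): moves to (3,5)(W), (3,3)(W), (3,1)(W); every one is W ⇒ L
(4,2): the only move is to (4,1)(W), a W ⇒ L
(4,4): moves to (4,3)(W), (4,1)(W); every one is W ⇒ L
(4,6): moves to (4,5)(W), (4,3)(W), (4,1)(W); every one is W ⇒ L
(5,1): moves to (0,1)(W), (5,0)(W); every one is W ⇒ L
(5,3): moves to (0,3)(W), (5,2)(W), (5,0)(W); every one is W ⇒ L
(5,5): moves to (0,5)(W), (5,4)(W), (5,2)(W), (5,0)(W); every one is W ⇒ L
Every other cell has at least one move into one of the L cells above, so it is W.
From (5,6), the L positions reachable in one move are: (0,6), (5,5), (5,3), (5,1). Any move reaching one of these is winning.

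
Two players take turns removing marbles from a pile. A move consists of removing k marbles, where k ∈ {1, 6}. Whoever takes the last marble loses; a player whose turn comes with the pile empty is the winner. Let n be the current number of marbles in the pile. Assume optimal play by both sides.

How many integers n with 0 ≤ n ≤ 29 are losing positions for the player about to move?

Build the W/L table. Terminal = W. A non-terminal position is W if it has a move to some L; otherwise it is L.
n=0: no move; the opponent has just taken the last marble and therefore loses → W
n=1: only reaches 0(W), which is W → L
n=2: reaches L-position 1 → W
n=3: only reaches 2(W), which is W → L
n=4: reaches L-position 3 → W
n=5: only reaches 4(W), which is W → L
n=6: reaches L-position 5 → W
n=7: reaches L-position 1 → W
n=8: only reaches 7(W), 2(W), all W → L
n=9: reaches L-position 8 → W
n=10: only reaches 9(W), 4(W), all W → L
n=11: reaches L-position 10 → W
n=12: only reaches 11(W), 6(W), all W → L
n=13: reaches L-position 12 → W
n=14: reaches L-position 8 → W
n=15: only reaches 14(W), 9(W), all W → L
n=16: reaches L-position 15 → W
n=17: only reaches 16(W), 11(W), all W → L
n=18: reaches L-position 17 → W
n=19: only reaches 18(W), 13(W), all W → L
n=20: reaches L-position 19 → W
n=21: reaches L-position 15 → W
n=22: only reaches 21(W), 16(W), all W → L
n=23: reaches L-position 22 → W
n=24: only reaches 23(W), 18(W), all W → L
n=25: reaches L-position 24 → W
n=26: only reaches 25(W), 20(W), all W → L
n=27: reaches L-position 26 → W
n=28: reaches L-position 22 → W
n=29: only reaches 28(W), 23(W), all W → L
L entries with 0 ≤ n ≤ 29: n = 1, 3, 5, 8, 10, 12, 15, 17, 19, 22, 24, 26, 29; that makes 13.

13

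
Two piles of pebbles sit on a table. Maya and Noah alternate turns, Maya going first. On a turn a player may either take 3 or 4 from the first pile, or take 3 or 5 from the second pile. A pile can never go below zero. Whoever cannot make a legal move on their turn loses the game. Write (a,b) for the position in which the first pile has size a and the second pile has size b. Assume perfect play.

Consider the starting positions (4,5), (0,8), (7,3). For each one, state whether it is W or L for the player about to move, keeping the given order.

Work bottom-up. With no move the player to move loses. Otherwise the position is W if at least one move leads to an L position for the opponent, and L if every move leads to a W.
No move ever increases a pile, so every position that can arise here has a ≤ 7 and b ≤ 8; it is enough to label the cells with 0 ≤ a ≤ 7 and 0 ≤ b ≤ 8.
Every move lowers a or b (never raises either), so fill the grid row by row in increasing a, and left to right within a row: each cell's successors are then already labelled.
      b=0  b=1  b=2  b=3  b=4  b=5  b=6  b=7  b=8
a=0:    L    L    L    W    W    W    W    W    L
a=1:    L    L    L    W    W    W    W    W    L
a=2:    L    L    L    W    W    W    W    W    L
a=3:    W    W    W    L    L    L    W    W    W
a=4:    W    W    W    L    L    L    W    W    W
a=5:    W    W    W    L    L    L    W    W    W
a=6:    W    W    W    W    W    W    L    L    W
a=7:    L    L    L    W    W    W    W    W    L
Cells with no legal move (terminal, hence L): (0,0), (0,1), (0,2), (1,0), (1,1), (1,2), (2,0), (2,1), (2,2).
The remaining L cells, each justified by listing all of its moves:
(0,8): →(0,5)(W), (0,3)(W) — all W, so L
(1,8): →(1,5)(W), (1,3)(W) — all W, so L
(2,8): →(2,5)(W), (2,3)(W) — all W, so L
(3,3): →(0,3)(W), (3,0)(W) — all W, so L
(3,4): →(0,4)(W), (3,1)(W) — all W, so L
(3,5): →(0,5)(W), (3,2)(W), (3,0)(W) — all W, so L
(4,3): →(1,3)(W), (0,3)(W), (4,0)(W) — all W, so L
(4,4): →(1,4)(W), (0,4)(W), (4,1)(W) — all W, so L
(4,5): →(1,5)(W), (0,5)(W), (4,2)(W), (4,0)(W) — all W, so L
(5,3): →(2,3)(W), (1,3)(W), (5,0)(W) — all W, so L
(5,4): →(2,4)(W), (1,4)(W), (5,1)(W) — all W, so L
(5,5): →(2,5)(W), (1,5)(W), (5,2)(W), (5,0)(W) — all W, so L
(6,6): →(3,6)(W), (2,6)(W), (6,3)(W), (6,1)(W) — all W, so L
(6,7): →(3,7)(W), (2,7)(W), (6,4)(W), (6,2)(W) — all W, so L
(7,0): →(4,0)(W), (3,0)(W) — all W, so L
(7,1): →(4,1)(W), (3,1)(W) — all W, so L
(7,2): →(4,2)(W), (3,2)(W) — all W, so L
(7,8): →(4,8)(W), (3,8)(W), (7,5)(W), (7,3)(W) — all W, so L
Every other cell has at least one move into one of the L cells above, so it is W.
(4,5): one of the L cells justified above, so L
(0,8): one of the L cells justified above, so L
(7,3): the move to (4,3) reaches an L cell, so W

(4,5): L, (0,8): L, (7,3): W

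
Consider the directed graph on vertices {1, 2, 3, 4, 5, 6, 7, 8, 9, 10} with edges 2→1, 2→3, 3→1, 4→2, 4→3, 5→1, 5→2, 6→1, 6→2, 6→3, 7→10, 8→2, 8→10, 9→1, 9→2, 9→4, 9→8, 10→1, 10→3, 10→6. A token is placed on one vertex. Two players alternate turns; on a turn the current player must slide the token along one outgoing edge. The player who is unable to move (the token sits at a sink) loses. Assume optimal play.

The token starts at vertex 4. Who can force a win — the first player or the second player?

Compute win/loss labels from the base case upward. A position with no move is L. Any other position is W if it can reach an L in one move, else L.
Every edge goes from a vertex to one that appears earlier in the order 1, 3, 2, 6, 5, 10, 4, 8, 9, 7, so processing vertices in that order labels each vertex after all of its successors.
1: no outgoing edge → L
3: →1(L), so W
2: →1(L), so W
6: →1(L), so W
5: →1(L), so W
10: →1(L), so W
4: →2(W), 3(W) — all W, so L
8: →10(W), 2(W) — all W, so L
9: →8(L), so W
7: →10(W) only, which is W, so L
Every move from 4 reaches a W position, so the mover loses.

The second player wins.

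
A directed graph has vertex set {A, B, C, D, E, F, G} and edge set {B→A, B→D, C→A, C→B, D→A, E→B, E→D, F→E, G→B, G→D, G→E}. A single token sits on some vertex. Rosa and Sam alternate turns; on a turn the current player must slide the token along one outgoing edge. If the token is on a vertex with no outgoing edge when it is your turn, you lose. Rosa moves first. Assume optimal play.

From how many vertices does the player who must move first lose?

Label each position W (a win for the player to move) or L (a loss). A position with no legal move is L; any other position is W exactly when some move reaches an L, and L when every move reaches a W.
Every edge goes from a vertex to one that appears earlier in the order A, D, B, C, E, G, F, so processing vertices in that order labels each vertex after all of its successors.
A: no outgoing edge → L
D: →A(L), so W
B: →A(L), so W
C: →A(L), so W
E: →B(W), D(W) — all W, so L
G: →E(L), so W
F: →E(L), so W
The L vertices are A, E; that is 2 in all.

2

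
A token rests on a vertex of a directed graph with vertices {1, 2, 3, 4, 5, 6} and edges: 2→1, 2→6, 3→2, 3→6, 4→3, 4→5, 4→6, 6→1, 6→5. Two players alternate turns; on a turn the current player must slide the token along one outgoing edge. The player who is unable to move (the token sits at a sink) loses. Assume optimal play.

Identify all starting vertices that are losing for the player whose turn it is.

Work bottom-up. With no move the player to move loses. Otherwise the position is W if at least one move leads to an L position for the opponent, and L if every move leads to a W.
Every edge goes from a vertex to one that appears earlier in the order 5, 1, 6, 2, 3, 4, so processing vertices in that order labels each vertex after all of its successors.
5: no outgoing edge → L
1: no outgoing edge → L
6: W (go to 1, an L position)
2: W (go to 1, an L position)
3: L (options 2(W), 6(W) are all W)
4: W (go to 3, an L position)
Reading off the rows marked L gives the requested list; there are 3 such vertices.

1, 3, 5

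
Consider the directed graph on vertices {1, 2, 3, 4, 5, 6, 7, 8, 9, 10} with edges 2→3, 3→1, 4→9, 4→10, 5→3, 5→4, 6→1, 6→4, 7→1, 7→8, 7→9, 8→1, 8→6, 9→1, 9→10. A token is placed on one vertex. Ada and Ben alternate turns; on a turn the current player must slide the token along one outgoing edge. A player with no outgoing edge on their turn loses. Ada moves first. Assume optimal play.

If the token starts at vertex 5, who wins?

Use the standard recursion: the mover loses at a terminal position; elsewhere, the mover wins exactly when some move hands the opponent an L position.
Every edge goes from a vertex to one that appears earlier in the order 10, 1, 9, 4, 6, 3, 8, 2, 7, 5, so processing vertices in that order labels each vertex after all of its successors.
10: no outgoing edge → L
1: no outgoing edge → L
9: reaches L-position 1 → W
4: reaches L-position 10 → W
6: reaches L-position 1 → W
3: reaches L-position 1 → W
8: reaches L-position 1 → W
2: only reaches 3(W), which is W → L
7: reaches L-position 1 → W
5: only reaches 3(W), 4(W), all W → L
Every move from 5 reaches a W position, so the mover loses.

Ben wins.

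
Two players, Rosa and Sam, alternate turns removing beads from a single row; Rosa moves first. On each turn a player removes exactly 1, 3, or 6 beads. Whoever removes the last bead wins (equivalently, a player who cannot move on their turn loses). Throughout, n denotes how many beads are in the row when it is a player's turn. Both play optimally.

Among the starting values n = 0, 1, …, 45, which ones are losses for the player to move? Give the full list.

0, 2, 4, 9, 11, 13, 18, 20, 22, 27, 29, 31, 36, 38, 40, 45

Compute win/loss labels from the base case upward. A position with no move is L. Any other position is W if it can reach an L in one move, else L.
n=0: no move → L
n=1: reaches L-position 0 → W
n=2: only reaches 1(W), which is W → L
n=3: reaches L-position 2 → W
n=4: only reaches 3(W), 1(W), all W → L
n=5: reaches L-position 4 → W
n=6: reaches L-position 0 → W
n=7: reaches L-position 4 → W
n=8: reaches L-position 2 → W
n=9: only reaches 8(W), 6(W), 3(W), all W → L
n=10: reaches L-position 9 → W
n=11: only reaches 10(W), 8(W), 5(W), all W → L
n=12: reaches L-position 11 → W
n=13: only reaches 12(W), 10(W), 7(W), all W → L
n=14: reaches L-position 13 → W
n=15: reaches L-position 9 → W
n=16: reaches L-position 13 → W
n=17: reaches L-position 11 → W
n=18: only reaches 17(W), 15(W), 12(W), all W → L
n=19: reaches L-position 18 → W
n=20: only reaches 19(W), 17(W), 14(W), all W → L
n=21: reaches L-position 20 → W
n=22: only reaches 21(W), 19(W), 16(W), all W → L
n=23: reaches L-position 22 → W
n=24: reaches L-position 18 → W
n=25: reaches L-position 22 → W
n=26: reaches L-position 20 → W
n=27: only reaches 26(W), 24(W), 21(W), all W → L
n=28: reaches L-position 27 → W
n=29: only reaches 28(W), 26(W), 23(W), all W → L
n=30: reaches L-position 29 → W
n=31: only reaches 30(W), 28(W), 25(W), all W → L
n=32: reaches L-position 31 → W
n=33: reaches L-position 27 → W
n=34: reaches L-position 31 → W
n=35: reaches L-position 29 → W
n=36: only reaches 35(W), 33(W), 30(W), all W → L
n=37: reaches L-position 36 → W
n=38: only reaches 37(W), 35(W), 32(W), all W → L
n=39: reaches L-position 38 → W
n=40: only reaches 39(W), 37(W), 34(W), all W → L
n=41: reaches L-position 40 → W
n=42: reaches L-position 36 → W
n=43: reaches L-position 40 → W
n=44: reaches L-position 38 → W
n=45: only reaches 44(W), 42(W), 39(W), all W → L
The losing starting values of n are exactly the entries labelled L in this table (16 of them).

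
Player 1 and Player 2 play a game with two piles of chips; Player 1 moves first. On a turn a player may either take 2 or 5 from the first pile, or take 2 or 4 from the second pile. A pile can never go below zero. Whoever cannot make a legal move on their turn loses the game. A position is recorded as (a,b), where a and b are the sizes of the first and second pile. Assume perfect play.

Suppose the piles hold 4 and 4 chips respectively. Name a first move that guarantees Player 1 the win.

Move to (4,0).

Classify positions by backward induction: terminal positions (no move available) are L. From any other position, the mover wins iff some move reaches an L.
No move ever increases a pile, so every position that can arise here has a ≤ 4 and b ≤ 4; it is enough to label the cells with 0 ≤ a ≤ 4 and 0 ≤ b ≤ 4.
Every move lowers a or b (never raises either), so fill the grid row by row in increasing a, and left to right within a row: each cell's successors are then already labelled.
      b=0  b=1  b=2  b=3  b=4
a=0:    L    L    W    W    W
a=1:    L    L    W    W    W
a=2:    W    W    L    L    W
a=3:    W    W    L    L    W
a=4:    L    L    W    W    W
Cells with no legal move (terminal, hence L): (0,0), (0,1), (1,0), (1,1).
The remaining L cells, each justified by listing all of its moves:
(2,2): →(0,2)(W), (2,0)(W) — all W, so L
(2,3): →(0,3)(W), (2,1)(W) — all W, so L
(3,2): →(1,2)(W), (3,0)(W) — all W, so L
(3,3): →(1,3)(W), (3,1)(W) — all W, so L
(4,0): →(2,0)(W) only, which is W, so L
(4,1): →(2,1)(W) only, which is W, so L
Every other cell has at least one move into one of the L cells above, so it is W.
From (4,4), the L positions reachable in one move are: (4,0).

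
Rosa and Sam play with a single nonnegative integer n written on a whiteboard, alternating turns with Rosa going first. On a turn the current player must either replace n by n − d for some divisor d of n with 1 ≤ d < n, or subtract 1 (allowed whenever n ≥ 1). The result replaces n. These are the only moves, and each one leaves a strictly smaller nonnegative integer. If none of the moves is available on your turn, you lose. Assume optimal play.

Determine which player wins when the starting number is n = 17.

Sam wins.

Use the standard recursion: the mover loses at a terminal position; elsewhere, the mover wins exactly when some move hands the opponent an L position.
n=0: no move → L
n=1: can move to 0, which is L ⇒ W
n=2: the only move is to 1(W), a W ⇒ L
n=3: can move to 2, which is L ⇒ W
n=4: can move to 2, which is L ⇒ W
n=5: the only move is to 4(W), a W ⇒ L
n=6: can move to 5, which is L ⇒ W
n=7: the only move is to 6(W), a W ⇒ L
n=8: can move to 7, which is L ⇒ W
n=9: moves to 6(W), 8(W); every one is W ⇒ L
n=10: can move to 5, which is L ⇒ W
n=11: the only move is to 10(W), a W ⇒ L
n=12: can move to 9, which is L ⇒ W
n=13: the only move is to 12(W), a W ⇒ L
n=14: can move to 7, which is L ⇒ W
n=15: moves to 10(W), 12(W), 14(W); every one is W ⇒ L
n=16: can move to 15, which is L ⇒ W
n=17: the only move is to 16(W), a W ⇒ L
The starting position 17 is L: whatever Rosa does, the opponent receives a W position.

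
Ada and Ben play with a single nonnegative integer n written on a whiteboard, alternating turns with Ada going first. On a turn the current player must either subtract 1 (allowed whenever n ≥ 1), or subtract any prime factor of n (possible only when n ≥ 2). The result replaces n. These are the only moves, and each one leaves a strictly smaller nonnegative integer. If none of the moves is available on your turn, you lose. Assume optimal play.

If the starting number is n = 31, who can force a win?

Work bottom-up. With no move the player to move loses. Otherwise the position is W if at least one move leads to an L position for the opponent, and L if every move leads to a W.
n=0: no move → L
n=1: reaches L-position 0 → W
n=2: reaches L-position 0 → W
n=3: reaches L-position 0 → W
n=4: only reaches 2(W), 3(W), all W → L
n=5: reaches L-position 0 → W
n=6: reaches L-position 4 → W
n=7: reaches L-position 0 → W
n=8: only reaches 6(W), 7(W), all W → L
n=9: reaches L-position 8 → W
n=10: reaches L-position 8 → W
n=11: reaches L-position 0 → W
n=12: only reaches 9(W), 10(W), 11(W), all W → L
n=13: reaches L-position 0 → W
n=14: reaches L-position 12 → W
n=15: reaches L-position 12 → W
n=16: only reaches 14(W), 15(W), all W → L
n=17: reaches L-position 0 → W
n=18: reaches L-position 16 → W
n=19: reaches L-position 0 → W
n=20: only reaches 15(W), 18(W), 19(W), all W → L
n=21: reaches L-position 20 → W
n=22: reaches L-position 20 → W
n=23: reaches L-position 0 → W
n=24: only reaches 21(W), 22(W), 23(W), all W → L
n=25: reaches L-position 20 → W
n=26: reaches L-position 24 → W
n=27: reaches L-position 24 → W
n=28: only reaches 21(W), 26(W), 27(W), all W → L
n=29: reaches L-position 0 → W
n=30: reaches L-position 28 → W
n=31: reaches L-position 0 → W
The starting position 31 is W: Ada should move to 0, handing over an L position.

Ada wins.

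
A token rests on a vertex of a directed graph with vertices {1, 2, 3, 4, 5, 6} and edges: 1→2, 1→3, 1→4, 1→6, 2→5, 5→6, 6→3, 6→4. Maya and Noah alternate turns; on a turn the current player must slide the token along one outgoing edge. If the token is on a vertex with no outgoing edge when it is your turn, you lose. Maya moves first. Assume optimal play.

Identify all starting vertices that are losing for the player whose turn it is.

3, 4, 5

Compute win/loss labels from the base case upward. A position with no move is L. Any other position is W if it can reach an L in one move, else L.
Every edge goes from a vertex to one that appears earlier in the order 3, 4, 6, 5, 2, 1, so processing vertices in that order labels each vertex after all of its successors.
3: no outgoing edge → L
4: no outgoing edge → L
6: reaches L-position 4 → W
5: only reaches 6(W), which is W → L
2: reaches L-position 5 → W
1: reaches L-position 4 → W
Reading off the rows marked L gives the requested list; there are 3 such vertices.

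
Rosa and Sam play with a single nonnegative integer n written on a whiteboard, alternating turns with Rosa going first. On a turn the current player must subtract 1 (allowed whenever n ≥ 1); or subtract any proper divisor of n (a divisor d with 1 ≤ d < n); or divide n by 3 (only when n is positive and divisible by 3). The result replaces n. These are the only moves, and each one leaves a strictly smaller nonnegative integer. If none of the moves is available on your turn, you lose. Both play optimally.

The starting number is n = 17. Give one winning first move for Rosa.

Move to 16.

Use the standard recursion: the mover loses at a terminal position; elsewhere, the mover wins exactly when some move hands the opponent an L position.
n=0: no move → L
n=1: W (go to 0, an L position)
n=2: L (sole option 1(W) is W)
n=3: W (go to 2, an L position)
n=4: W (go to 2, an L position)
n=5: L (sole option 4(W) is W)
n=6: W (go to 2, an L position)
n=7: L (sole option 6(W) is W)
n=8: W (go to 7, an L position)
n=9: L (options 3(W), 6(W), 8(W) are all W)
n=10: W (go to 5, an L position)
n=11: L (sole option 10(W) is W)
n=12: W (go to 9, an L position)
n=13: L (sole option 12(W) is W)
n=14: W (go to 7, an L position)
n=15: W (go to 5, an L position)
n=16: L (options 8(W), 12(W), 14(W), 15(W) are all W)
n=17: W (go to 16, an L position)
From 17, the L positions reachable in one move are: 16.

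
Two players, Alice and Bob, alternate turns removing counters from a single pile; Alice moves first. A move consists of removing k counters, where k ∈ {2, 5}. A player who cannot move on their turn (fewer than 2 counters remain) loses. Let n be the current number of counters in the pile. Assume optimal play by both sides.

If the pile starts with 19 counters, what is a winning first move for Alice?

Positions with no move are L. A position that does have a move is losing for the player to move precisely when every available move leads to a winning position for the opponent. Fill in the labels:
n=0: no move → L
n=1: no move → L
n=2: can move to 0, which is L ⇒ W
n=3: can move to 1, which is L ⇒ W
n=4: the only move is to 2(W), a W ⇒ L
n=5: can move to 0, which is L ⇒ W
n=6: can move to 4, which is L ⇒ W
n=7: moves to 5(W), 2(W); every one is W ⇒ L
n=8: moves to 6(W), 3(W); every one is W ⇒ L
n=9: can move to 7, which is L ⇒ W
n=10: can move to 8, which is L ⇒ W
n=11: moves to 9(W), 6(W); every one is W ⇒ L
n=12: can move to 7, which is L ⇒ W
n=13: can move to 11, which is L ⇒ W
n=14: moves to 12(W), 9(W); every one is W ⇒ L
n=15: moves to 13(W), 10(W); every one is W ⇒ L
n=16: can move to 14, which is L ⇒ W
n=17: can move to 15, which is L ⇒ W
n=18: moves to 16(W), 13(W); every one is W ⇒ L
n=19: can move to 14, which is L ⇒ W
From 19, the L positions reachable in one move are: 14.

Remove 5, leaving 14.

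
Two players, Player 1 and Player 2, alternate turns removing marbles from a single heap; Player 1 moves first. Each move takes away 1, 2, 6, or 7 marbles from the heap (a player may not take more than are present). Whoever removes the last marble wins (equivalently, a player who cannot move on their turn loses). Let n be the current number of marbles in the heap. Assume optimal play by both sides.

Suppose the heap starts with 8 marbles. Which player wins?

Player 2 wins.

Positions with no move are L. A position that does have a move is losing for the player to move precisely when every available move leads to a winning position for the opponent. Fill in the labels:
n=0: no move → L
n=1: W (go to 0, an L position)
n=2: W (go to 0, an L position)
n=3: L (options 2(W), 1(W) are all W)
n=4: W (go to 3, an L position)
n=5: W (go to 3, an L position)
n=6: W (go to 0, an L position)
n=7: W (go to 0, an L position)
n=8: L (options 7(W), 6(W), 2(W), 1(W) are all W)
Every move from 8 reaches a W position, so the mover loses.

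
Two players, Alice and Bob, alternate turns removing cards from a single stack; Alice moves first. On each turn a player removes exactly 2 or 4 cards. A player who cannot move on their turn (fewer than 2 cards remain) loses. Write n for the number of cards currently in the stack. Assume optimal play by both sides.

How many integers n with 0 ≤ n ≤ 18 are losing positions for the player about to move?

7

Work bottom-up. With no move the player to move loses. Otherwise the position is W if at least one move leads to an L position for the opponent, and L if every move leads to a W.
n=0: no move → L
n=1: no move → L
n=2: →0(L), so W
n=3: →1(L), so W
n=4: →0(L), so W
n=5: →1(L), so W
n=6: →4(W), 2(W) — all W, so L
n=7: →5(W), 3(W) — all W, so L
n=8: →6(L), so W
n=9: →7(L), so W
n=10: →6(L), so W
n=11: →7(L), so W
n=12: →10(W), 8(W) — all W, so L
n=13: →11(W), 9(W) — all W, so L
n=14: →12(L), so W
n=15: →13(L), so W
n=16: →12(L), so W
n=17: →13(L), so W
n=18: →16(W), 14(W) — all W, so L
L entries with 0 ≤ n ≤ 18: n = 0, 1, 6, 7, 12, 13, 18; that makes 7.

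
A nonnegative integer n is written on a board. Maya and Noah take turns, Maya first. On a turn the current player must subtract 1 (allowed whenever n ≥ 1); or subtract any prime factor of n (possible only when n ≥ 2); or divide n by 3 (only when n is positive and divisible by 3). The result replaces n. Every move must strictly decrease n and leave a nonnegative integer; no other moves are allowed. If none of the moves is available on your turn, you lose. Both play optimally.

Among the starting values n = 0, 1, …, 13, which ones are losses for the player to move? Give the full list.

Classify positions by backward induction: terminal positions (no move available) are L. From any other position, the mover wins iff some move reaches an L.
n=0: no move → L
n=1: W (go to 0, an L position)
n=2: W (go to 0, an L position)
n=3: W (go to 0, an L position)
n=4: L (options 2(W), 3(W) are all W)
n=5: W (go to 0, an L position)
n=6: W (go to 4, an L position)
n=7: W (go to 0, an L position)
n=8: L (options 6(W), 7(W) are all W)
n=9: W (go to 8, an L position)
n=10: W (go to 8, an L position)
n=11: W (go to 0, an L position)
n=12: W (go to 4, an L position)
n=13: W (go to 0, an L position)
Reading off the rows marked L gives the requested list; there are 3 such values of n.

0, 4, 8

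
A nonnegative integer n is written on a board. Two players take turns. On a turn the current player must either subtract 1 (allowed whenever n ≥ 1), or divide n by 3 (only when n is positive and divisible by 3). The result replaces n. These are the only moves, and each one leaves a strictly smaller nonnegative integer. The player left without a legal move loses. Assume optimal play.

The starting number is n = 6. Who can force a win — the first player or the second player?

The first player wins.

Use the standard recursion: the mover loses at a terminal position; elsewhere, the mover wins exactly when some move hands the opponent an L position.
n=0: no move → L
n=1: →0(L), so W
n=2: →1(W) only, which is W, so L
n=3: →2(L), so W
n=4: →3(W) only, which is W, so L
n=5: →4(L), so W
n=6: →2(L), so W
The starting position 6 is W: the player to move should move to 2, handing over an L position.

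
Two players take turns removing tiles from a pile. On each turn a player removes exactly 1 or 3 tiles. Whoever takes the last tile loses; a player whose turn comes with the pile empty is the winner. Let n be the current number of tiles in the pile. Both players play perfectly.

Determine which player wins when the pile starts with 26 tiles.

Work bottom-up. With no move the player to move wins. Otherwise the position is W if at least one move leads to an L position for the opponent, and L if every move leads to a W.
n=0: no move; the opponent has just taken the last tile and therefore loses → W
n=1: only reaches 0(W), which is W → L
n=2: reaches L-position 1 → W
n=3: only reaches 2(W), 0(W), all W → L
n=4: reaches L-position 3 → W
n=5: only reaches 4(W), 2(W), all W → L
n=6: reaches L-position 5 → W
n=7: only reaches 6(W), 4(W), all W → L
n=8: reaches L-position 7 → W
n=9: only reaches 8(W), 6(W), all W → L
n=10: reaches L-position 9 → W
n=11: only reaches 10(W), 8(W), all W → L
n=12: reaches L-position 11 → W
n=13: only reaches 12(W), 10(W), all W → L
n=14: reaches L-position 13 → W
n=15: only reaches 14(W), 12(W), all W → L
n=16: reaches L-position 15 → W
n=17: only reaches 16(W), 14(W), all W → L
n=18: reaches L-position 17 → W
n=19: only reaches 18(W), 16(W), all W → L
n=20: reaches L-position 19 → W
n=21: only reaches 20(W), 18(W), all W → L
n=22: reaches L-position 21 → W
n=23: only reaches 22(W), 20(W), all W → L
n=24: reaches L-position 23 → W
n=25: only reaches 24(W), 22(W), all W → L
n=26: reaches L-position 25 → W
From 26 the player to move can remove 1, leaving 25, reaching an L position.

The first player wins.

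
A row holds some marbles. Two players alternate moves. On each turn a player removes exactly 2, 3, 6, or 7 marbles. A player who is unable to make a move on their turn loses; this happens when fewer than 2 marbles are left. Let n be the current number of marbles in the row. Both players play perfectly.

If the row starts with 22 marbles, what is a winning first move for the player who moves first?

Work bottom-up. With no move the player to move loses. Otherwise the position is W if at least one move leads to an L position for the opponent, and L if every move leads to a W.
n=0: no move → L
n=1: no move → L
n=2: →0(L), so W
n=3: →1(L), so W
n=4: →1(L), so W
n=5: →3(W), 2(W) — all W, so L
n=6: →0(L), so W
n=7: →5(L), so W
n=8: →5(L), so W
n=9: →7(W), 6(W), 3(W), 2(W) — all W, so L
n=10: →8(W), 7(W), 4(W), 3(W) — all W, so L
n=11: →9(L), so W
n=12: →10(L), so W
n=13: →10(L), so W
n=14: →12(W), 11(W), 8(W), 7(W) — all W, so L
n=15: →9(L), so W
n=16: →14(L), so W
n=17: →14(L), so W
n=18: →16(W), 15(W), 12(W), 11(W) — all W, so L
n=19: →17(W), 16(W), 13(W), 12(W) — all W, so L
n=20: →18(L), so W
n=21: →19(L), so W
n=22: →19(L), so W
From 22, the L positions reachable in one move are: 19.

Remove 3, leaving 19.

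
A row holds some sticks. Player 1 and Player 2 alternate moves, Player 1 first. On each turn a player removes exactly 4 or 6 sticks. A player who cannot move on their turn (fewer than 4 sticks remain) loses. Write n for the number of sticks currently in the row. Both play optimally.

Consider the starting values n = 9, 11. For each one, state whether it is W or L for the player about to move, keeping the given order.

9: W, 11: L

Build the W/L table. Terminal = L. A non-terminal position is W if it has a move to some L; otherwise it is L.
n=0: no move → L
n=1: no move → L
n=2: no move → L
n=3: no move → L
n=4: →0(L), so W
n=5: →1(L), so W
n=6: →2(L), so W
n=7: →3(L), so W
n=8: →2(L), so W
n=9: →3(L), so W
n=10: →6(W), 4(W) — all W, so L
n=11: →7(W), 5(W) — all W, so L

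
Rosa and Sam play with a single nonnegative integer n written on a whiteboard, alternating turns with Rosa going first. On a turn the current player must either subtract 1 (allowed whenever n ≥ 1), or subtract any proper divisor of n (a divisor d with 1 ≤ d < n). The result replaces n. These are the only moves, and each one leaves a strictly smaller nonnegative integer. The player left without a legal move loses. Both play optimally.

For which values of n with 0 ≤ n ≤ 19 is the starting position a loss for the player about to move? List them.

Label each position W (a win for the player to move) or L (a loss). A position with no legal move is L; any other position is W exactly when some move reaches an L, and L when every move reaches a W.
n=0: no move → L
n=1: W (go to 0, an L position)
n=2: L (sole option 1(W) is W)
n=3: W (go to 2, an L position)
n=4: W (go to 2, an L position)
n=5: L (sole option 4(W) is W)
n=6: W (go to 5, an L position)
n=7: L (sole option 6(W) is W)
n=8: W (go to 7, an L position)
n=9: L (options 6(W), 8(W) are all W)
n=10: W (go to 5, an L position)
n=11: L (sole option 10(W) is W)
n=12: W (go to 9, an L position)
n=13: L (sole option 12(W) is W)
n=14: W (go to 7, an L position)
n=15: L (options 10(W), 12(W), 14(W) are all W)
n=16: W (go to 15, an L position)
n=17: L (sole option 16(W) is W)
n=18: W (go to 9, an L position)
n=19: L (sole option 18(W) is W)
Reading off the rows marked L gives the requested list; there are 10 such values of n.

0, 2, 5, 7, 9, 11, 13, 15, 17, 19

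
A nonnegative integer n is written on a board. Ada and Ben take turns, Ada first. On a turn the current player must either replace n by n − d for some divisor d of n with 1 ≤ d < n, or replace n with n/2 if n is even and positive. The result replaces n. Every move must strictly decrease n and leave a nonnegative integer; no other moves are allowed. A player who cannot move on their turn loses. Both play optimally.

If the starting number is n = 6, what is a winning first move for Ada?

Move to 3.

Label each position W (a win for the player to move) or L (a loss). A position with no legal move is L; any other position is W exactly when some move reaches an L, and L when every move reaches a W.
n=0: no move → L
n=1: no move → L
n=2: W (go to 1, an L position)
n=3: L (sole option 2(W) is W)
n=4: W (go to 3, an L position)
n=5: L (sole option 4(W) is W)
n=6: W (go to 3, an L position)
From 6, the L positions reachable in one move are: 3, 5. Any move reaching one of these is winning.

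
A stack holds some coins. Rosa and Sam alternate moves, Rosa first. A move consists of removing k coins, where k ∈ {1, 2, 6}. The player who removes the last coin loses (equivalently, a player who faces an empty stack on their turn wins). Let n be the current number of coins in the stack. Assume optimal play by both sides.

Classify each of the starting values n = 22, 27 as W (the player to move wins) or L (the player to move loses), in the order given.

22: L, 27: W

Build the W/L table. Terminal = W. A non-terminal position is W if it has a move to some L; otherwise it is L.
n=0: no move; the opponent has just taken the last coin and therefore loses → W
n=1: L (sole option 0(W) is W)
n=2: W (go to 1, an L position)
n=3: W (go to 1, an L position)
n=4: L (options 3(W), 2(W) are all W)
n=5: W (go to 4, an L position)
n=6: W (go to 4, an L position)
n=7: W (go to 1, an L position)
n=8: L (options 7(W), 6(W), 2(W) are all W)
n=9: W (go to 8, an L position)
n=10: W (go to 8, an L position)
n=11: L (options 10(W), 9(W), 5(W) are all W)
n=12: W (go to 11, an L position)
n=13: W (go to 11, an L position)
n=14: W (go to 8, an L position)
n=15: L (options 14(W), 13(W), 9(W) are all W)
n=16: W (go to 15, an L position)
n=17: W (go to 15, an L position)
n=18: L (options 17(W), 16(W), 12(W) are all W)
n=19: W (go to 18, an L position)
n=20: W (go to 18, an L position)
n=21: W (go to 15, an L position)
n=22: L (options 21(W), 20(W), 16(W) are all W)
n=23: W (go to 22, an L position)
n=24: W (go to 22, an L position)
n=25: L (options 24(W), 23(W), 19(W) are all W)
n=26: W (go to 25, an L position)
n=27: W (go to 25, an L position)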